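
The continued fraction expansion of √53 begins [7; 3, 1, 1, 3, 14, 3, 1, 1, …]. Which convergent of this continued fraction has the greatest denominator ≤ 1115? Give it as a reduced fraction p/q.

7979/1096

a_0 = 7: 7/1  (≤ bound)
a_1 = 3: 22/3  (≤ bound)
a_2 = 1: 29/4  (≤ bound)
a_3 = 1: 51/7  (≤ bound)
a_4 = 3: 182/25  (≤ bound)
a_5 = 14: 2599/357  (≤ bound)
a_6 = 3: 7979/1096  (≤ bound)
a_7 = 1: 10578/1453  (> 1115, stop)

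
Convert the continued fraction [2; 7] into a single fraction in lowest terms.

Build up convergents one term at a time:
a_0 = 2: 2/1
a_1 = 7: 15/7

15/7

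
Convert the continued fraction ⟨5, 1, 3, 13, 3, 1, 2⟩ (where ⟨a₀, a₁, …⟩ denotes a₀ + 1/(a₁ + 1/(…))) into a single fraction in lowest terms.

3424/595

Start with 2.
1 + 1/(2/1) = 1 + 1/2 = 3/2
3 + 1/(3/2) = 3 + 2/3 = 11/3
13 + 1/(11/3) = 13 + 3/11 = 146/11
3 + 1/(146/11) = 3 + 11/146 = 449/146
1 + 1/(449/146) = 1 + 146/449 = 595/449
5 + 1/(595/449) = 5 + 449/595 = 3424/595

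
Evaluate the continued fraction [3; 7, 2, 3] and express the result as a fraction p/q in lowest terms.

163/52

Start with 3.
2 + 1/(3/1) = 2 + 1/3 = 7/3
7 + 1/(7/3) = 7 + 3/7 = 52/7
3 + 1/(52/7) = 3 + 7/52 = 163/52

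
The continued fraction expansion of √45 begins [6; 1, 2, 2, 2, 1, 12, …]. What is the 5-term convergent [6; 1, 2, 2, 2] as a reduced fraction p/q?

a_0 = 6: 6/1
a_1 = 1: 7/1
a_2 = 2: 20/3
a_3 = 2: 47/7
a_4 = 2: 114/17

114/17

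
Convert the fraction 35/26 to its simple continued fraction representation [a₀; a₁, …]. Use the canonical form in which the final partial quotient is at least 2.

35 ÷ 26 → quotient 1, remainder 9
26 ÷ 9 → quotient 2, remainder 8
9 ÷ 8 → quotient 1, remainder 1
8 ÷ 1 → quotient 8, remainder 0

[1; 2, 1, 8]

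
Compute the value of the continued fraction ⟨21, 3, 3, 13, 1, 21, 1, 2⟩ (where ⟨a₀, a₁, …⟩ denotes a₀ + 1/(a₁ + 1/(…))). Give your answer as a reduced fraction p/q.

a_0 = 21: 21/1
a_1 = 3: 64/3
a_2 = 3: 213/10
a_3 = 13: 2833/133
a_4 = 1: 3046/143
a_5 = 21: 66799/3136
a_6 = 1: 69845/3279
a_7 = 2: 206489/9694

206489/9694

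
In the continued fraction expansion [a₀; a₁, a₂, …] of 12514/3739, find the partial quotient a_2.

1

12514 ÷ 3739 → quotient 3, remainder 1297
3739 ÷ 1297 → quotient 2, remainder 1145
1297 ÷ 1145 → quotient 1, remainder 152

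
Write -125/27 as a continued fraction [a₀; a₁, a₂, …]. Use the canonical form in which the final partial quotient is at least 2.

[-5; 2, 1, 2, 3]

-125 = -5·27 + 10, so a_0 = -5
27 = 2·10 + 7, so a_1 = 2
10 = 1·7 + 3, so a_2 = 1
7 = 2·3 + 1, so a_3 = 2
3 = 3·1 + 0, so a_4 = 3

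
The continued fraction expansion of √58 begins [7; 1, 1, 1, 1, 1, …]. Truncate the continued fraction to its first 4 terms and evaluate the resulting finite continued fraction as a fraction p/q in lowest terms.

a_0 = 7: 7/1
a_1 = 1: 8/1
a_2 = 1: 15/2
a_3 = 1: 23/3

23/3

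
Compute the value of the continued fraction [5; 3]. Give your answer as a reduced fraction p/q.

Start with 3.
5 + 1/(3/1) = 5 + 1/3 = 16/3

16/3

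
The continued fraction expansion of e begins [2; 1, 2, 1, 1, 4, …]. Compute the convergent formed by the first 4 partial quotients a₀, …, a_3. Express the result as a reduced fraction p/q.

11/4

a_0 = 2: 2/1
a_1 = 1: 3/1
a_2 = 2: 8/3
a_3 = 1: 11/4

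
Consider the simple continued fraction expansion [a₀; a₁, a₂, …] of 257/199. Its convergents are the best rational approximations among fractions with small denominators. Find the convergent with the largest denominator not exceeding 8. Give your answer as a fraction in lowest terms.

a_0 = 1: 1/1  (≤ bound)
a_1 = 3: 4/3  (≤ bound)
a_2 = 2: 9/7  (≤ bound)
a_3 = 3: 31/24  (> 8, stop)

9/7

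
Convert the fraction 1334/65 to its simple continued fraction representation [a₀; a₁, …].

1334 ÷ 65 → quotient 20, remainder 34
65 ÷ 34 → quotient 1, remainder 31
34 ÷ 31 → quotient 1, remainder 3
31 ÷ 3 → quotient 10, remainder 1
3 ÷ 1 → quotient 3, remainder 0

[20; 1, 1, 10, 3]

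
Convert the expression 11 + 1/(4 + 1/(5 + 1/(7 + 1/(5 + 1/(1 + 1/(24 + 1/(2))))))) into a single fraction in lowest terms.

Use the convergent recurrence hₖ = aₖ·hₖ₋₁ + hₖ₋₂ (and likewise for the denominators kₖ):
a_0 = 11: 11/1
a_1 = 4: 45/4
a_2 = 5: 236/21
a_3 = 7: 1697/151
a_4 = 5: 8721/776
a_5 = 1: 10418/927
a_6 = 24: 258753/23024
a_7 = 2: 527924/46975

527924/46975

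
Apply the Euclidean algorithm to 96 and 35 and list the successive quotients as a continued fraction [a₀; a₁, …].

[2; 1, 2, 1, 8]

96 = 2·35 + 26, so a_0 = 2
35 = 1·26 + 9, so a_1 = 1
26 = 2·9 + 8, so a_2 = 2
9 = 1·8 + 1, so a_3 = 1
8 = 8·1 + 0, so a_4 = 8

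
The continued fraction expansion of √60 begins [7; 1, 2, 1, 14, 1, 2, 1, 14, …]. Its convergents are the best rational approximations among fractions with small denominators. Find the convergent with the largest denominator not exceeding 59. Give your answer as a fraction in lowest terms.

a_0 = 7: 7/1  (≤ bound)
a_1 = 1: 8/1  (≤ bound)
a_2 = 2: 23/3  (≤ bound)
a_3 = 1: 31/4  (≤ bound)
a_4 = 14: 457/59  (≤ bound)
a_5 = 1: 488/63  (> 59, stop)

457/59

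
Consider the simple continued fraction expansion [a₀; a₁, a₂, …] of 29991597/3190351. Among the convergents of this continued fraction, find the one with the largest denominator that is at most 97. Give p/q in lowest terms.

a_0 = 9: 9/1  (≤ bound)
a_1 = 2: 19/2  (≤ bound)
a_2 = 2: 47/5  (≤ bound)
a_3 = 55: 2604/277  (> 97, stop)

47/5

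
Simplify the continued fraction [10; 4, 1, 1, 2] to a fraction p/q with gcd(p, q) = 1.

Start with 2.
1 + 1/(2/1) = 1 + 1/2 = 3/2
1 + 1/(3/2) = 1 + 2/3 = 5/3
4 + 1/(5/3) = 4 + 3/5 = 23/5
10 + 1/(23/5) = 10 + 5/23 = 235/23

235/23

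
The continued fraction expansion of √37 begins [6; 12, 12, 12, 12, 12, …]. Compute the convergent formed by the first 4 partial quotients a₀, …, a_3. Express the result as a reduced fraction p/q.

Collapse the nested fraction from the inside out:
Start with 12.
12 + 1/(12/1) = 12 + 1/12 = 145/12
12 + 1/(145/12) = 12 + 12/145 = 1752/145
6 + 1/(1752/145) = 6 + 145/1752 = 10657/1752

10657/1752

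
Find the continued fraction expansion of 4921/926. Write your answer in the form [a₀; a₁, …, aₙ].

4921 ÷ 926 → quotient 5, remainder 291
926 ÷ 291 → quotient 3, remainder 53
291 ÷ 53 → quotient 5, remainder 26
53 ÷ 26 → quotient 2, remainder 1
26 ÷ 1 → quotient 26, remainder 0

[5; 3, 5, 2, 26]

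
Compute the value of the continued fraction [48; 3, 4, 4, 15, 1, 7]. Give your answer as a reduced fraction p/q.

Starting at the tail and folding back:
Start with 7.
1 + 1/(7/1) = 1 + 1/7 = 8/7
15 + 1/(8/7) = 15 + 7/8 = 127/8
4 + 1/(127/8) = 4 + 8/127 = 516/127
4 + 1/(516/127) = 4 + 127/516 = 2191/516
3 + 1/(2191/516) = 3 + 516/2191 = 7089/2191
48 + 1/(7089/2191) = 48 + 2191/7089 = 342463/7089

342463/7089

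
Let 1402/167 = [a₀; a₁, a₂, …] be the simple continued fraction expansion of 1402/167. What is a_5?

1402 = 8·167 + 66, so a_0 = 8
167 = 2·66 + 35, so a_1 = 2
66 = 1·35 + 31, so a_2 = 1
35 = 1·31 + 4, so a_3 = 1
31 = 7·4 + 3, so a_4 = 7
4 = 1·3 + 1, so a_5 = 1

1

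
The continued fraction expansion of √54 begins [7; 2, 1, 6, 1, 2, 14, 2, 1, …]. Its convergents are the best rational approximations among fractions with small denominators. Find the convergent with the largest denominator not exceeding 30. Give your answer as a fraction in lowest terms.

169/23

a_0 = 7: 7/1  (≤ bound)
a_1 = 2: 15/2  (≤ bound)
a_2 = 1: 22/3  (≤ bound)
a_3 = 6: 147/20  (≤ bound)
a_4 = 1: 169/23  (≤ bound)
a_5 = 2: 485/66  (> 30, stop)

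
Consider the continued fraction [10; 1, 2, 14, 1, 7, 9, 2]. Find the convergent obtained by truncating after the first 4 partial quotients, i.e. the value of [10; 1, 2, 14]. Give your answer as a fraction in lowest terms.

Start with 14.
2 + 1/(14/1) = 2 + 1/14 = 29/14
1 + 1/(29/14) = 1 + 14/29 = 43/29
10 + 1/(43/29) = 10 + 29/43 = 459/43

459/43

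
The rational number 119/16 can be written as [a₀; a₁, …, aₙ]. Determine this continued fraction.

[7; 2, 3, 2]

119 = 7·16 + 7, so a_0 = 7
16 = 2·7 + 2, so a_1 = 2
7 = 3·2 + 1, so a_2 = 3
2 = 2·1 + 0, so a_3 = 2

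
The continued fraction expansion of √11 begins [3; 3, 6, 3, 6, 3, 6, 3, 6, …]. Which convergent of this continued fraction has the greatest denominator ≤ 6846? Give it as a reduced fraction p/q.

3970/1197

a_0 = 3: 3/1  (≤ bound)
a_1 = 3: 10/3  (≤ bound)
a_2 = 6: 63/19  (≤ bound)
a_3 = 3: 199/60  (≤ bound)
a_4 = 6: 1257/379  (≤ bound)
a_5 = 3: 3970/1197  (≤ bound)
a_6 = 6: 25077/7561  (> 6846, stop)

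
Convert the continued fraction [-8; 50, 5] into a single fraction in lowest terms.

-2003/251

a_0 = -8: -8/1
a_1 = 50: -399/50
a_2 = 5: -2003/251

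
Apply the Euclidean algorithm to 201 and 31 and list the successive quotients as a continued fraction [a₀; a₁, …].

[6; 2, 15]

Apply division with remainder until the remainder is 0:
201 ÷ 31 → quotient 6, remainder 15
31 ÷ 15 → quotient 2, remainder 1
15 ÷ 1 → quotient 15, remainder 0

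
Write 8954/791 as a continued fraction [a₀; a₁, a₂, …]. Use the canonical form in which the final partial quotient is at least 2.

Apply division with remainder until the remainder is 0:
8954 = 11·791 + 253, so a_0 = 11
791 = 3·253 + 32, so a_1 = 3
253 = 7·32 + 29, so a_2 = 7
32 = 1·29 + 3, so a_3 = 1
29 = 9·3 + 2, so a_4 = 9
3 = 1·2 + 1, so a_5 = 1
2 = 2·1 + 0, so a_6 = 2

[11; 3, 7, 1, 9, 1, 2]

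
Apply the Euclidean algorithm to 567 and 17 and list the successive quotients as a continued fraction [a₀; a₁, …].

[33; 2, 1, 5]

567 ÷ 17 → quotient 33, remainder 6
17 ÷ 6 → quotient 2, remainder 5
6 ÷ 5 → quotient 1, remainder 1
5 ÷ 1 → quotient 5, remainder 0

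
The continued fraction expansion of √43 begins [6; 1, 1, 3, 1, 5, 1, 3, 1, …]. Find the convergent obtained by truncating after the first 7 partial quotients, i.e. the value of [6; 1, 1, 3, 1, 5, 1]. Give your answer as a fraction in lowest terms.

a_0 = 6: 6/1
a_1 = 1: 7/1
a_2 = 1: 13/2
a_3 = 3: 46/7
a_4 = 1: 59/9
a_5 = 5: 341/52
a_6 = 1: 400/61

400/61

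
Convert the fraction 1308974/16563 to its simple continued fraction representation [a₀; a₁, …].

1308974 ÷ 16563 → quotient 79, remainder 497
16563 ÷ 497 → quotient 33, remainder 162
497 ÷ 162 → quotient 3, remainder 11
162 ÷ 11 → quotient 14, remainder 8
11 ÷ 8 → quotient 1, remainder 3
8 ÷ 3 → quotient 2, remainder 2
3 ÷ 2 → quotient 1, remainder 1
2 ÷ 1 → quotient 2, remainder 0

[79; 33, 3, 14, 1, 2, 1, 2]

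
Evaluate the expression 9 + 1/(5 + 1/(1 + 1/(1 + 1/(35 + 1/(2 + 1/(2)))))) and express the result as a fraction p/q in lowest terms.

18152/1977

Starting at the tail and folding back:
Start with 2.
2 + 1/(2/1) = 2 + 1/2 = 5/2
35 + 1/(5/2) = 35 + 2/5 = 177/5
1 + 1/(177/5) = 1 + 5/177 = 182/177
1 + 1/(182/177) = 1 + 177/182 = 359/182
5 + 1/(359/182) = 5 + 182/359 = 1977/359
9 + 1/(1977/359) = 9 + 359/1977 = 18152/1977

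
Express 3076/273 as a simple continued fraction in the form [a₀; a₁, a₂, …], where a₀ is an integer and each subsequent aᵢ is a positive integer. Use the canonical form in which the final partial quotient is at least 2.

Repeatedly divide and take the remainder:
3076 ÷ 273 → quotient 11, remainder 73
273 ÷ 73 → quotient 3, remainder 54
73 ÷ 54 → quotient 1, remainder 19
54 ÷ 19 → quotient 2, remainder 16
19 ÷ 16 → quotient 1, remainder 3
16 ÷ 3 → quotient 5, remainder 1
3 ÷ 1 → quotient 3, remainder 0

[11; 3, 1, 2, 1, 5, 3]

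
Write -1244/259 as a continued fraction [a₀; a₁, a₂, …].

[-5; 5, 12, 1, 3]

-1244 ÷ 259 → quotient -5, remainder 51
259 ÷ 51 → quotient 5, remainder 4
51 ÷ 4 → quotient 12, remainder 3
4 ÷ 3 → quotient 1, remainder 1
3 ÷ 1 → quotient 3, remainder 0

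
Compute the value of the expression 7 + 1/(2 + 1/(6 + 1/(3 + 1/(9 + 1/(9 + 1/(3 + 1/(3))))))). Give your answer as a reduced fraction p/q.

a_0 = 7: 7/1
a_1 = 2: 15/2
a_2 = 6: 97/13
a_3 = 3: 306/41
a_4 = 9: 2851/382
a_5 = 9: 25965/3479
a_6 = 3: 80746/10819
a_7 = 3: 268203/35936

268203/35936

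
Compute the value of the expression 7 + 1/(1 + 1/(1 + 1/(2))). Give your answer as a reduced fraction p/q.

Compute successive convergents:
a_0 = 7: 7/1
a_1 = 1: 8/1
a_2 = 1: 15/2
a_3 = 2: 38/5

38/5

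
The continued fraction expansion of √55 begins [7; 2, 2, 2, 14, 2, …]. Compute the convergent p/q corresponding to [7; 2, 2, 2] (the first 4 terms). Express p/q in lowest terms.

Start with 2.
2 + 1/(2/1) = 2 + 1/2 = 5/2
2 + 1/(5/2) = 2 + 2/5 = 12/5
7 + 1/(12/5) = 7 + 5/12 = 89/12

89/12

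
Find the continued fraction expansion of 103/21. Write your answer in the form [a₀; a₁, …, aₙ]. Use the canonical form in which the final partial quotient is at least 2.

[4; 1, 9, 2]

⌊103/21⌋ = 4, remainder 19
⌊21/19⌋ = 1, remainder 2
⌊19/2⌋ = 9, remainder 1
⌊2/1⌋ = 2, remainder 0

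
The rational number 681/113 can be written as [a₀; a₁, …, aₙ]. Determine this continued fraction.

⌊681/113⌋ = 6, remainder 3
⌊113/3⌋ = 37, remainder 2
⌊3/2⌋ = 1, remainder 1
⌊2/1⌋ = 2, remainder 0

[6; 37, 1, 2]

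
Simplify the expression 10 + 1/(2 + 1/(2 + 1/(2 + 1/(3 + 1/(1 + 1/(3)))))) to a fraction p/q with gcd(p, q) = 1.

2083/200

Compute successive convergents:
a_0 = 10: 10/1
a_1 = 2: 21/2
a_2 = 2: 52/5
a_3 = 2: 125/12
a_4 = 3: 427/41
a_5 = 1: 552/53
a_6 = 3: 2083/200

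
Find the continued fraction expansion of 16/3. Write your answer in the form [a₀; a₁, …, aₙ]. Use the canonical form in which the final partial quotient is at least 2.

Repeatedly divide and take the remainder:
⌊16/3⌋ = 5, remainder 1
⌊3/1⌋ = 3, remainder 0

[5; 3]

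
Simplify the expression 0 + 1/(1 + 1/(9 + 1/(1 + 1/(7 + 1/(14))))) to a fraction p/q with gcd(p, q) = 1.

1116/1229

Compute successive convergents:
a_0 = 0: 0/1
a_1 = 1: 1/1
a_2 = 9: 9/10
a_3 = 1: 10/11
a_4 = 7: 79/87
a_5 = 14: 1116/1229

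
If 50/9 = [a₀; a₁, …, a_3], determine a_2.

Run the Euclidean algorithm, recording each quotient:
50 = 5·9 + 5, so a_0 = 5
9 = 1·5 + 4, so a_1 = 1
5 = 1·4 + 1, so a_2 = 1

1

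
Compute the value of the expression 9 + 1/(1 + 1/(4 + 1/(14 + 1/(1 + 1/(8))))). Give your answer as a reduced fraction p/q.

a_0 = 9: 9/1
a_1 = 1: 10/1
a_2 = 4: 49/5
a_3 = 14: 696/71
a_4 = 1: 745/76
a_5 = 8: 6656/679

6656/679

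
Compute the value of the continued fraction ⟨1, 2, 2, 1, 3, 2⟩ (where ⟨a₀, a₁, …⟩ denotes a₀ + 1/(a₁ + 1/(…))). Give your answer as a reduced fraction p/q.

84/59

Build up convergents one term at a time:
a_0 = 1: 1/1
a_1 = 2: 3/2
a_2 = 2: 7/5
a_3 = 1: 10/7
a_4 = 3: 37/26
a_5 = 2: 84/59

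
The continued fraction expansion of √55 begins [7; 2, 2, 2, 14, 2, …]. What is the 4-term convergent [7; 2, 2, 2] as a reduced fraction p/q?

Start with 2.
2 + 1/(2/1) = 2 + 1/2 = 5/2
2 + 1/(5/2) = 2 + 2/5 = 12/5
7 + 1/(12/5) = 7 + 5/12 = 89/12

89/12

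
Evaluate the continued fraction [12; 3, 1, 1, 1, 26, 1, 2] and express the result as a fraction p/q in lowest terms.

Build up convergents one term at a time:
a_0 = 12: 12/1
a_1 = 3: 37/3
a_2 = 1: 49/4
a_3 = 1: 86/7
a_4 = 1: 135/11
a_5 = 26: 3596/293
a_6 = 1: 3731/304
a_7 = 2: 11058/901

11058/901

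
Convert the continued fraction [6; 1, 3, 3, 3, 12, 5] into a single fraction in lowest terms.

18191/2688

Work from the innermost term outward:
Start with 5.
12 + 1/(5/1) = 12 + 1/5 = 61/5
3 + 1/(61/5) = 3 + 5/61 = 188/61
3 + 1/(188/61) = 3 + 61/188 = 625/188
3 + 1/(625/188) = 3 + 188/625 = 2063/625
1 + 1/(2063/625) = 1 + 625/2063 = 2688/2063
6 + 1/(2688/2063) = 6 + 2063/2688 = 18191/2688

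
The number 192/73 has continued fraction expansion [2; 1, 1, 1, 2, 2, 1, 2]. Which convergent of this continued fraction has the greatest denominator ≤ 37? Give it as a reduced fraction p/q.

71/27

List convergents until the denominator exceeds the bound:
a_0 = 2: 2/1  (≤ bound)
a_1 = 1: 3/1  (≤ bound)
a_2 = 1: 5/2  (≤ bound)
a_3 = 1: 8/3  (≤ bound)
a_4 = 2: 21/8  (≤ bound)
a_5 = 2: 50/19  (≤ bound)
a_6 = 1: 71/27  (≤ bound)
a_7 = 2: 192/73  (> 37, stop)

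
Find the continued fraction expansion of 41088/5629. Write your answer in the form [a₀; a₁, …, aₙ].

[7; 3, 2, 1, 14, 1, 1, 18]

⌊41088/5629⌋ = 7, remainder 1685
⌊5629/1685⌋ = 3, remainder 574
⌊1685/574⌋ = 2, remainder 537
⌊574/537⌋ = 1, remainder 37
⌊537/37⌋ = 14, remainder 19
⌊37/19⌋ = 1, remainder 18
⌊19/18⌋ = 1, remainder 1
⌊18/1⌋ = 18, remainder 0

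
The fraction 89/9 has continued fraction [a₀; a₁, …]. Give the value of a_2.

Repeatedly divide and take the remainder:
89 = 9·9 + 8, so a_0 = 9
9 = 1·8 + 1, so a_1 = 1
8 = 8·1 + 0, so a_2 = 8

8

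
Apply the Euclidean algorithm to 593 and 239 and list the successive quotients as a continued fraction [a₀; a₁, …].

593 = 2·239 + 115, so a_0 = 2
239 = 2·115 + 9, so a_1 = 2
115 = 12·9 + 7, so a_2 = 12
9 = 1·7 + 2, so a_3 = 1
7 = 3·2 + 1, so a_4 = 3
2 = 2·1 + 0, so a_5 = 2

[2; 2, 12, 1, 3, 2]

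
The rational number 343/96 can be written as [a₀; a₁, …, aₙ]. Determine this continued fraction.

[3; 1, 1, 2, 1, 13]

343 = 3·96 + 55, so a_0 = 3
96 = 1·55 + 41, so a_1 = 1
55 = 1·41 + 14, so a_2 = 1
41 = 2·14 + 13, so a_3 = 2
14 = 1·13 + 1, so a_4 = 1
13 = 13·1 + 0, so a_5 = 13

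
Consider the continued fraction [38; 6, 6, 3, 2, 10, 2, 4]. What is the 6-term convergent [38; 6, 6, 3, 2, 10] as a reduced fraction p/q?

107885/2827

Starting at the tail and folding back:
Start with 10.
2 + 1/(10/1) = 2 + 1/10 = 21/10
3 + 1/(21/10) = 3 + 10/21 = 73/21
6 + 1/(73/21) = 6 + 21/73 = 459/73
6 + 1/(459/73) = 6 + 73/459 = 2827/459
38 + 1/(2827/459) = 38 + 459/2827 = 107885/2827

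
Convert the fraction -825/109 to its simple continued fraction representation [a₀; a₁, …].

[-8; 2, 3, 7, 2]

Repeatedly divide and take the remainder:
-825 ÷ 109 → quotient -8, remainder 47
109 ÷ 47 → quotient 2, remainder 15
47 ÷ 15 → quotient 3, remainder 2
15 ÷ 2 → quotient 7, remainder 1
2 ÷ 1 → quotient 2, remainder 0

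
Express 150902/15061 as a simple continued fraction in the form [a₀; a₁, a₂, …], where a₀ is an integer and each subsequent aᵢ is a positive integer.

150902 = 10·15061 + 292, so a_0 = 10
15061 = 51·292 + 169, so a_1 = 51
292 = 1·169 + 123, so a_2 = 1
169 = 1·123 + 46, so a_3 = 1
123 = 2·46 + 31, so a_4 = 2
46 = 1·31 + 15, so a_5 = 1
31 = 2·15 + 1, so a_6 = 2
15 = 15·1 + 0, so a_7 = 15

[10; 51, 1, 1, 2, 1, 2, 15]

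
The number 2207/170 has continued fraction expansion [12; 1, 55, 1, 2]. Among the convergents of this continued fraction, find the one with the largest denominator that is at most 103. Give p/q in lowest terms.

List convergents until the denominator exceeds the bound:
a_0 = 12: 12/1  (≤ bound)
a_1 = 1: 13/1  (≤ bound)
a_2 = 55: 727/56  (≤ bound)
a_3 = 1: 740/57  (≤ bound)
a_4 = 2: 2207/170  (> 103, stop)

740/57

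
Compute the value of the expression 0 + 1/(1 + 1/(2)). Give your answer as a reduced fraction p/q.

Start with 2.
1 + 1/(2/1) = 1 + 1/2 = 3/2
0 + 1/(3/2) = 0 + 2/3 = 2/3

2/3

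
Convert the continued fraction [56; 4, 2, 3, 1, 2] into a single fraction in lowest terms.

6241/111

Start with 2.
1 + 1/(2/1) = 1 + 1/2 = 3/2
3 + 1/(3/2) = 3 + 2/3 = 11/3
2 + 1/(11/3) = 2 + 3/11 = 25/11
4 + 1/(25/11) = 4 + 11/25 = 111/25
56 + 1/(111/25) = 56 + 25/111 = 6241/111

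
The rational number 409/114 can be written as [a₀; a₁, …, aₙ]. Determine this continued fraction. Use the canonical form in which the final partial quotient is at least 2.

[3; 1, 1, 2, 2, 1, 6]

⌊409/114⌋ = 3, remainder 67
⌊114/67⌋ = 1, remainder 47
⌊67/47⌋ = 1, remainder 20
⌊47/20⌋ = 2, remainder 7
⌊20/7⌋ = 2, remainder 6
⌊7/6⌋ = 1, remainder 1
⌊6/1⌋ = 6, remainder 0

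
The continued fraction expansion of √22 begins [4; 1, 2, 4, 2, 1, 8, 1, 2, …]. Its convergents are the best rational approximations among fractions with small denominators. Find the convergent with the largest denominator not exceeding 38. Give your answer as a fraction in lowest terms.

a_0 = 4: 4/1  (≤ bound)
a_1 = 1: 5/1  (≤ bound)
a_2 = 2: 14/3  (≤ bound)
a_3 = 4: 61/13  (≤ bound)
a_4 = 2: 136/29  (≤ bound)
a_5 = 1: 197/42  (> 38, stop)

136/29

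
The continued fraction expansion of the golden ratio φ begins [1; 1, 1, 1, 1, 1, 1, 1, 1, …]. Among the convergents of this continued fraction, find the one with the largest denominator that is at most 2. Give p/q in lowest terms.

3/2

a_0 = 1: 1/1  (≤ bound)
a_1 = 1: 2/1  (≤ bound)
a_2 = 1: 3/2  (≤ bound)
a_3 = 1: 5/3  (> 2, stop)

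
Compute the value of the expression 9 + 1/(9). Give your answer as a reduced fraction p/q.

Collapse the nested fraction from the inside out:
Start with 9.
9 + 1/(9/1) = 9 + 1/9 = 82/9

82/9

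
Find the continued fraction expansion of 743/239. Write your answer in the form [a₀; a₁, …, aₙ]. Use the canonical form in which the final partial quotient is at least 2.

[3; 9, 5, 5]

Run the Euclidean algorithm, recording each quotient:
743 ÷ 239 → quotient 3, remainder 26
239 ÷ 26 → quotient 9, remainder 5
26 ÷ 5 → quotient 5, remainder 1
5 ÷ 1 → quotient 5, remainder 0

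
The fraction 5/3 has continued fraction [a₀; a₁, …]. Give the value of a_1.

1

⌊5/3⌋ = 1, remainder 2
⌊3/2⌋ = 1, remainder 1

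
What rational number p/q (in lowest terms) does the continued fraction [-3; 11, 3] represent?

-99/34

Start with 3.
11 + 1/(3/1) = 11 + 1/3 = 34/3
-3 + 1/(34/3) = -3 + 3/34 = -99/34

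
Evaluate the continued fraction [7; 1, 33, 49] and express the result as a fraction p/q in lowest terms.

Use the convergent recurrence hₖ = aₖ·hₖ₋₁ + hₖ₋₂ (and likewise for the denominators kₖ):
a_0 = 7: 7/1
a_1 = 1: 8/1
a_2 = 33: 271/34
a_3 = 49: 13287/1667

13287/1667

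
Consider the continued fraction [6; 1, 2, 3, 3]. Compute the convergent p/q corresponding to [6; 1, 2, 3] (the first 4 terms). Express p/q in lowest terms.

a_0 = 6: 6/1
a_1 = 1: 7/1
a_2 = 2: 20/3
a_3 = 3: 67/10

67/10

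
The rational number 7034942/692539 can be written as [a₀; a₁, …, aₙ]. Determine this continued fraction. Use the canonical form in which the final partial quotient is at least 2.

Run the Euclidean algorithm, recording each quotient:
7034942 = 10·692539 + 109552, so a_0 = 10
692539 = 6·109552 + 35227, so a_1 = 6
109552 = 3·35227 + 3871, so a_2 = 3
35227 = 9·3871 + 388, so a_3 = 9
3871 = 9·388 + 379, so a_4 = 9
388 = 1·379 + 9, so a_5 = 1
379 = 42·9 + 1, so a_6 = 42
9 = 9·1 + 0, so a_7 = 9

[10; 6, 3, 9, 9, 1, 42, 9]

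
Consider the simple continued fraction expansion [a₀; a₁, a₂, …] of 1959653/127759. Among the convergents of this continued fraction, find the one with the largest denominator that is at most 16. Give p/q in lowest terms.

46/3

a_0 = 15: 15/1  (≤ bound)
a_1 = 2: 31/2  (≤ bound)
a_2 = 1: 46/3  (≤ bound)
a_3 = 20: 951/62  (> 16, stop)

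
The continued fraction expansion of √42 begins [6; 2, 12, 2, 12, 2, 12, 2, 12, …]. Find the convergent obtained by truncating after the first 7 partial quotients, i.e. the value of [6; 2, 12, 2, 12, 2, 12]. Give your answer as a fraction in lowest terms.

Start with 12.
2 + 1/(12/1) = 2 + 1/12 = 25/12
12 + 1/(25/12) = 12 + 12/25 = 312/25
2 + 1/(312/25) = 2 + 25/312 = 649/312
12 + 1/(649/312) = 12 + 312/649 = 8100/649
2 + 1/(8100/649) = 2 + 649/8100 = 16849/8100
6 + 1/(16849/8100) = 6 + 8100/16849 = 109194/16849

109194/16849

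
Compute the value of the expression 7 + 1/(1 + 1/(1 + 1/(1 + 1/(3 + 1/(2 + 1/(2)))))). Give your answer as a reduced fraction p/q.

Use the convergent recurrence hₖ = aₖ·hₖ₋₁ + hₖ₋₂ (and likewise for the denominators kₖ):
a_0 = 7: 7/1
a_1 = 1: 8/1
a_2 = 1: 15/2
a_3 = 1: 23/3
a_4 = 3: 84/11
a_5 = 2: 191/25
a_6 = 2: 466/61

466/61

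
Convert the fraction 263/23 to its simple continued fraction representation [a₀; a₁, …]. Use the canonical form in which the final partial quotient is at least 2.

[11; 2, 3, 3]

Repeatedly divide and take the remainder:
263 ÷ 23 → quotient 11, remainder 10
23 ÷ 10 → quotient 2, remainder 3
10 ÷ 3 → quotient 3, remainder 1
3 ÷ 1 → quotient 3, remainder 0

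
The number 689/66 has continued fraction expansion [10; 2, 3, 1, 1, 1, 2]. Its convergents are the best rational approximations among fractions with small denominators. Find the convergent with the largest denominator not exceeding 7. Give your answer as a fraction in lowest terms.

73/7

a_0 = 10: 10/1  (≤ bound)
a_1 = 2: 21/2  (≤ bound)
a_2 = 3: 73/7  (≤ bound)
a_3 = 1: 94/9  (> 7, stop)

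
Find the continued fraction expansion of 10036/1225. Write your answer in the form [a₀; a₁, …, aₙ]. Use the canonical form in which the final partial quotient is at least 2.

[8; 5, 5, 4, 11]

10036 = 8·1225 + 236, so a_0 = 8
1225 = 5·236 + 45, so a_1 = 5
236 = 5·45 + 11, so a_2 = 5
45 = 4·11 + 1, so a_3 = 4
11 = 11·1 + 0, so a_4 = 11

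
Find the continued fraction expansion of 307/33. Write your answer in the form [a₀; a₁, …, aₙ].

⌊307/33⌋ = 9, remainder 10
⌊33/10⌋ = 3, remainder 3
⌊10/3⌋ = 3, remainder 1
⌊3/1⌋ = 3, remainder 0

[9; 3, 3, 3]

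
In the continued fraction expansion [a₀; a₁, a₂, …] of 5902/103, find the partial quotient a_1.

3

5902 = 57·103 + 31, so a_0 = 57
103 = 3·31 + 10, so a_1 = 3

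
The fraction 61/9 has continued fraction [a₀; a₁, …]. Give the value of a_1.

1

61 ÷ 9 → quotient 6, remainder 7
9 ÷ 7 → quotient 1, remainder 2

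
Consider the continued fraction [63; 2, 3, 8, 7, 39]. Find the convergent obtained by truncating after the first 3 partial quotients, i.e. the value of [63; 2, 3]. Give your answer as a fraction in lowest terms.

a_0 = 63: 63/1
a_1 = 2: 127/2
a_2 = 3: 444/7

444/7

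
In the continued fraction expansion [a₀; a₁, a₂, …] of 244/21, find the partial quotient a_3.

1

Repeatedly divide and take the remainder:
⌊244/21⌋ = 11, remainder 13
⌊21/13⌋ = 1, remainder 8
⌊13/8⌋ = 1, remainder 5
⌊8/5⌋ = 1, remainder 3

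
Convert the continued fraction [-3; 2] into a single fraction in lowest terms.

a_0 = -3: -3/1
a_1 = 2: -5/2

-5/2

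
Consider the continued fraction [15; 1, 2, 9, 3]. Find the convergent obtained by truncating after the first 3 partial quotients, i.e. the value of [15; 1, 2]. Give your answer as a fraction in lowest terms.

47/3

Work from the innermost term outward:
Start with 2.
1 + 1/(2/1) = 1 + 1/2 = 3/2
15 + 1/(3/2) = 15 + 2/3 = 47/3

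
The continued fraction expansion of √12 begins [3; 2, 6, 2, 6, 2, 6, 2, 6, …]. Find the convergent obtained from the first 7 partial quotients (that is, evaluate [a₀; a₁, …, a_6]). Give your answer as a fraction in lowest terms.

Work from the innermost term outward:
Start with 6.
2 + 1/(6/1) = 2 + 1/6 = 13/6
6 + 1/(13/6) = 6 + 6/13 = 84/13
2 + 1/(84/13) = 2 + 13/84 = 181/84
6 + 1/(181/84) = 6 + 84/181 = 1170/181
2 + 1/(1170/181) = 2 + 181/1170 = 2521/1170
3 + 1/(2521/1170) = 3 + 1170/2521 = 8733/2521

8733/2521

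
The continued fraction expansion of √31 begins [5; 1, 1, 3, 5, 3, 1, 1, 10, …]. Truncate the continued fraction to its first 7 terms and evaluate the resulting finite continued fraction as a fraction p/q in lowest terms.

863/155

Use the convergent recurrence hₖ = aₖ·hₖ₋₁ + hₖ₋₂ (and likewise for the denominators kₖ):
a_0 = 5: 5/1
a_1 = 1: 6/1
a_2 = 1: 11/2
a_3 = 3: 39/7
a_4 = 5: 206/37
a_5 = 3: 657/118
a_6 = 1: 863/155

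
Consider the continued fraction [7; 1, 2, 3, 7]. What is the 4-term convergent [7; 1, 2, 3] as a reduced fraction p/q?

Start with 3.
2 + 1/(3/1) = 2 + 1/3 = 7/3
1 + 1/(7/3) = 1 + 3/7 = 10/7
7 + 1/(10/7) = 7 + 7/10 = 77/10

77/10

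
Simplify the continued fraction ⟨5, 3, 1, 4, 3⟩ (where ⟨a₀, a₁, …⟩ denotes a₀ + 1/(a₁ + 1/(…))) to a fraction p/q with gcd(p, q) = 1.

321/61

Starting at the tail and folding back:
Start with 3.
4 + 1/(3/1) = 4 + 1/3 = 13/3
1 + 1/(13/3) = 1 + 3/13 = 16/13
3 + 1/(16/13) = 3 + 13/16 = 61/16
5 + 1/(61/16) = 5 + 16/61 = 321/61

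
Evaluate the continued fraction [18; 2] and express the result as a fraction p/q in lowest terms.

37/2

Work from the innermost term outward:
Start with 2.
18 + 1/(2/1) = 18 + 1/2 = 37/2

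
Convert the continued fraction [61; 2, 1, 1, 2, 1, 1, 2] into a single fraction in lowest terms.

4911/80

Use the convergent recurrence hₖ = aₖ·hₖ₋₁ + hₖ₋₂ (and likewise for the denominators kₖ):
a_0 = 61: 61/1
a_1 = 2: 123/2
a_2 = 1: 184/3
a_3 = 1: 307/5
a_4 = 2: 798/13
a_5 = 1: 1105/18
a_6 = 1: 1903/31
a_7 = 2: 4911/80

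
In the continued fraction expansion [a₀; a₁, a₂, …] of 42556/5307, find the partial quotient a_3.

3

Apply division with remainder until the remainder is 0:
42556 ÷ 5307 → quotient 8, remainder 100
5307 ÷ 100 → quotient 53, remainder 7
100 ÷ 7 → quotient 14, remainder 2
7 ÷ 2 → quotient 3, remainder 1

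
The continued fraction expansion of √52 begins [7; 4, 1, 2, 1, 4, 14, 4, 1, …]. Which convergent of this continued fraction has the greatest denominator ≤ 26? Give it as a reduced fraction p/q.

137/19

a_0 = 7: 7/1  (≤ bound)
a_1 = 4: 29/4  (≤ bound)
a_2 = 1: 36/5  (≤ bound)
a_3 = 2: 101/14  (≤ bound)
a_4 = 1: 137/19  (≤ bound)
a_5 = 4: 649/90  (> 26, stop)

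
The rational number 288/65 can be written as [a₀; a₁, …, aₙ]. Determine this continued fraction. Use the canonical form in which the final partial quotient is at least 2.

[4; 2, 3, 9]

288 ÷ 65 → quotient 4, remainder 28
65 ÷ 28 → quotient 2, remainder 9
28 ÷ 9 → quotient 3, remainder 1
9 ÷ 1 → quotient 9, remainder 0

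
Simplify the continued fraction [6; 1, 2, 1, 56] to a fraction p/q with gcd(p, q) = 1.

1532/227

a_0 = 6: 6/1
a_1 = 1: 7/1
a_2 = 2: 20/3
a_3 = 1: 27/4
a_4 = 56: 1532/227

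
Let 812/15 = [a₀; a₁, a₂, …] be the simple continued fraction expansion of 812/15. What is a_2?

812 = 54·15 + 2, so a_0 = 54
15 = 7·2 + 1, so a_1 = 7
2 = 2·1 + 0, so a_2 = 2

2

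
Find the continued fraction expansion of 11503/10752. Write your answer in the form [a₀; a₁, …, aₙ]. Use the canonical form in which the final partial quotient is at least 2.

[1; 14, 3, 6, 2, 3, 5]

⌊11503/10752⌋ = 1, remainder 751
⌊10752/751⌋ = 14, remainder 238
⌊751/238⌋ = 3, remainder 37
⌊238/37⌋ = 6, remainder 16
⌊37/16⌋ = 2, remainder 5
⌊16/5⌋ = 3, remainder 1
⌊5/1⌋ = 5, remainder 0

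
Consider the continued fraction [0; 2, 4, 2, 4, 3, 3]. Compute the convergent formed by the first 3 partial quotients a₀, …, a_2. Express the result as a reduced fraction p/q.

a_0 = 0: 0/1
a_1 = 2: 1/2
a_2 = 4: 4/9

4/9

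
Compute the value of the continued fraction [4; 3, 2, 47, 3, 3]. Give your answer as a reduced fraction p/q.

Starting at the tail and folding back:
Start with 3.
3 + 1/(3/1) = 3 + 1/3 = 10/3
47 + 1/(10/3) = 47 + 3/10 = 473/10
2 + 1/(473/10) = 2 + 10/473 = 956/473
3 + 1/(956/473) = 3 + 473/956 = 3341/956
4 + 1/(3341/956) = 4 + 956/3341 = 14320/3341

14320/3341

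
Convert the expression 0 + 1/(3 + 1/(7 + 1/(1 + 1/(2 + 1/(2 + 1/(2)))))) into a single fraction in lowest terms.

Start with 2.
2 + 1/(2/1) = 2 + 1/2 = 5/2
2 + 1/(5/2) = 2 + 2/5 = 12/5
1 + 1/(12/5) = 1 + 5/12 = 17/12
7 + 1/(17/12) = 7 + 12/17 = 131/17
3 + 1/(131/17) = 3 + 17/131 = 410/131
0 + 1/(410/131) = 0 + 131/410 = 131/410

131/410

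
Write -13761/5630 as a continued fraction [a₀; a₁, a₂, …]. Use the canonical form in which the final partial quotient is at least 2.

[-3; 1, 1, 3, 1, 56, 11]

-13761 = -3·5630 + 3129, so a_0 = -3
5630 = 1·3129 + 2501, so a_1 = 1
3129 = 1·2501 + 628, so a_2 = 1
2501 = 3·628 + 617, so a_3 = 3
628 = 1·617 + 11, so a_4 = 1
617 = 56·11 + 1, so a_5 = 56
11 = 11·1 + 0, so a_6 = 11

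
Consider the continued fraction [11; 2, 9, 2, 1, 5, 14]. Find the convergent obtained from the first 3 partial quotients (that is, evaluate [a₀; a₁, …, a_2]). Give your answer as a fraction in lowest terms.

218/19

Start with 9.
2 + 1/(9/1) = 2 + 1/9 = 19/9
11 + 1/(19/9) = 11 + 9/19 = 218/19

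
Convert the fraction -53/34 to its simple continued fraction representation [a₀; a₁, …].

[-2; 2, 3, 1, 3]

-53 = -2·34 + 15, so a_0 = -2
34 = 2·15 + 4, so a_1 = 2
15 = 3·4 + 3, so a_2 = 3
4 = 1·3 + 1, so a_3 = 1
3 = 3·1 + 0, so a_4 = 3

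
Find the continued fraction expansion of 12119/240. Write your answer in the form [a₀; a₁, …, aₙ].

[50; 2, 59, 2]

12119 = 50·240 + 119, so a_0 = 50
240 = 2·119 + 2, so a_1 = 2
119 = 59·2 + 1, so a_2 = 59
2 = 2·1 + 0, so a_3 = 2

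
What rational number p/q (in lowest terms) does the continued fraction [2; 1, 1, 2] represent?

13/5

Start with 2.
1 + 1/(2/1) = 1 + 1/2 = 3/2
1 + 1/(3/2) = 1 + 2/3 = 5/3
2 + 1/(5/3) = 2 + 3/5 = 13/5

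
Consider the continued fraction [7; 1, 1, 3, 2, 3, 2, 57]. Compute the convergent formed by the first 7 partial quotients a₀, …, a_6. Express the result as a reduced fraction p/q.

953/126

Start with 2.
3 + 1/(2/1) = 3 + 1/2 = 7/2
2 + 1/(7/2) = 2 + 2/7 = 16/7
3 + 1/(16/7) = 3 + 7/16 = 55/16
1 + 1/(55/16) = 1 + 16/55 = 71/55
1 + 1/(71/55) = 1 + 55/71 = 126/71
7 + 1/(126/71) = 7 + 71/126 = 953/126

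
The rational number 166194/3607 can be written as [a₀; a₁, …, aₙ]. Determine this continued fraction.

[46; 13, 3, 1, 4, 1, 11]

Repeatedly divide and take the remainder:
⌊166194/3607⌋ = 46, remainder 272
⌊3607/272⌋ = 13, remainder 71
⌊272/71⌋ = 3, remainder 59
⌊71/59⌋ = 1, remainder 12
⌊59/12⌋ = 4, remainder 11
⌊12/11⌋ = 1, remainder 1
⌊11/1⌋ = 11, remainder 0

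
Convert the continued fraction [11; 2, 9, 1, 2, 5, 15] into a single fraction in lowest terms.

56815/4951

a_0 = 11: 11/1
a_1 = 2: 23/2
a_2 = 9: 218/19
a_3 = 1: 241/21
a_4 = 2: 700/61
a_5 = 5: 3741/326
a_6 = 15: 56815/4951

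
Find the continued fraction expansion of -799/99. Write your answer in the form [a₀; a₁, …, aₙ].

[-9; 1, 13, 7]

-799 = -9·99 + 92, so a_0 = -9
99 = 1·92 + 7, so a_1 = 1
92 = 13·7 + 1, so a_2 = 13
7 = 7·1 + 0, so a_3 = 7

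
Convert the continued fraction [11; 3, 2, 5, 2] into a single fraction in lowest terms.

937/83

a_0 = 11: 11/1
a_1 = 3: 34/3
a_2 = 2: 79/7
a_3 = 5: 429/38
a_4 = 2: 937/83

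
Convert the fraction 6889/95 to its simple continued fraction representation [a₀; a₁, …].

6889 = 72·95 + 49, so a_0 = 72
95 = 1·49 + 46, so a_1 = 1
49 = 1·46 + 3, so a_2 = 1
46 = 15·3 + 1, so a_3 = 15
3 = 3·1 + 0, so a_4 = 3

[72; 1, 1, 15, 3]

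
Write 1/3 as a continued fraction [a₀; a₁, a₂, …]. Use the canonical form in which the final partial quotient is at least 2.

[0; 3]

Repeatedly divide and take the remainder:
1 = 0·3 + 1, so a_0 = 0
3 = 3·1 + 0, so a_1 = 3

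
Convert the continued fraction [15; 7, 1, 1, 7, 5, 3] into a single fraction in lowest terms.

Start with 3.
5 + 1/(3/1) = 5 + 1/3 = 16/3
7 + 1/(16/3) = 7 + 3/16 = 115/16
1 + 1/(115/16) = 1 + 16/115 = 131/115
1 + 1/(131/115) = 1 + 115/131 = 246/131
7 + 1/(246/131) = 7 + 131/246 = 1853/246
15 + 1/(1853/246) = 15 + 246/1853 = 28041/1853

28041/1853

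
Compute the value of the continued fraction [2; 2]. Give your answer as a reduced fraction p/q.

5/2

Use the convergent recurrence hₖ = aₖ·hₖ₋₁ + hₖ₋₂ (and likewise for the denominators kₖ):
a_0 = 2: 2/1
a_1 = 2: 5/2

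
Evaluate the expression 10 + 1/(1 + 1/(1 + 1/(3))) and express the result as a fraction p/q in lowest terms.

74/7

Start with 3.
1 + 1/(3/1) = 1 + 1/3 = 4/3
1 + 1/(4/3) = 1 + 3/4 = 7/4
10 + 1/(7/4) = 10 + 4/7 = 74/7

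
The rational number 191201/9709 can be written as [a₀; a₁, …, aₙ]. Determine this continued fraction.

[19; 1, 2, 3, 1, 6, 12, 9]

Repeatedly divide and take the remainder:
191201 ÷ 9709 → quotient 19, remainder 6730
9709 ÷ 6730 → quotient 1, remainder 2979
6730 ÷ 2979 → quotient 2, remainder 772
2979 ÷ 772 → quotient 3, remainder 663
772 ÷ 663 → quotient 1, remainder 109
663 ÷ 109 → quotient 6, remainder 9
109 ÷ 9 → quotient 12, remainder 1
9 ÷ 1 → quotient 9, remainder 0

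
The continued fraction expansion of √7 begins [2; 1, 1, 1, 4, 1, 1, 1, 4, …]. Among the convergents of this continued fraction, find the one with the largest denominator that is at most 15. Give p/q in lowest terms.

List convergents until the denominator exceeds the bound:
a_0 = 2: 2/1  (≤ bound)
a_1 = 1: 3/1  (≤ bound)
a_2 = 1: 5/2  (≤ bound)
a_3 = 1: 8/3  (≤ bound)
a_4 = 4: 37/14  (≤ bound)
a_5 = 1: 45/17  (> 15, stop)

37/14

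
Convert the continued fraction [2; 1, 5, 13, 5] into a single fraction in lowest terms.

a_0 = 2: 2/1
a_1 = 1: 3/1
a_2 = 5: 17/6
a_3 = 13: 224/79
a_4 = 5: 1137/401

1137/401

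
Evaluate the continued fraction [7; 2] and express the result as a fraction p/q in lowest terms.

15/2

Start with 2.
7 + 1/(2/1) = 7 + 1/2 = 15/2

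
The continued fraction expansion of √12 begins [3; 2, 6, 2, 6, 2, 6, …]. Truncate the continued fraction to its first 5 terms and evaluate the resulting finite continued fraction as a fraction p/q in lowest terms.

Start with 6.
2 + 1/(6/1) = 2 + 1/6 = 13/6
6 + 1/(13/6) = 6 + 6/13 = 84/13
2 + 1/(84/13) = 2 + 13/84 = 181/84
3 + 1/(181/84) = 3 + 84/181 = 627/181

627/181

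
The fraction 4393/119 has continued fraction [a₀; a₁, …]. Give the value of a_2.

4393 ÷ 119 → quotient 36, remainder 109
119 ÷ 109 → quotient 1, remainder 10
109 ÷ 10 → quotient 10, remainder 9

10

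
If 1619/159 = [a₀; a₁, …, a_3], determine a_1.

⌊1619/159⌋ = 10, remainder 29
⌊159/29⌋ = 5, remainder 14

5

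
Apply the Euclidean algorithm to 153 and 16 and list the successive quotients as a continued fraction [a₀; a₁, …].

[9; 1, 1, 3, 2]

153 = 9·16 + 9, so a_0 = 9
16 = 1·9 + 7, so a_1 = 1
9 = 1·7 + 2, so a_2 = 1
7 = 3·2 + 1, so a_3 = 3
2 = 2·1 + 0, so a_4 = 2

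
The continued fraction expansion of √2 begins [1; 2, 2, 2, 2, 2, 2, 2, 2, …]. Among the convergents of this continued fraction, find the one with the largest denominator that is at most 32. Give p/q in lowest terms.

41/29

a_0 = 1: 1/1  (≤ bound)
a_1 = 2: 3/2  (≤ bound)
a_2 = 2: 7/5  (≤ bound)
a_3 = 2: 17/12  (≤ bound)
a_4 = 2: 41/29  (≤ bound)
a_5 = 2: 99/70  (> 32, stop)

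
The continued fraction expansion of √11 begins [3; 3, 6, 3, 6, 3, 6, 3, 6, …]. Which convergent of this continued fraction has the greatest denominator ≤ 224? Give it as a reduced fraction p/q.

199/60

a_0 = 3: 3/1  (≤ bound)
a_1 = 3: 10/3  (≤ bound)
a_2 = 6: 63/19  (≤ bound)
a_3 = 3: 199/60  (≤ bound)
a_4 = 6: 1257/379  (> 224, stop)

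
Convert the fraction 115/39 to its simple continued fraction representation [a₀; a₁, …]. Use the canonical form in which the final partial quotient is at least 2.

[2; 1, 18, 2]

Repeatedly divide and take the remainder:
115 = 2·39 + 37, so a_0 = 2
39 = 1·37 + 2, so a_1 = 1
37 = 18·2 + 1, so a_2 = 18
2 = 2·1 + 0, so a_3 = 2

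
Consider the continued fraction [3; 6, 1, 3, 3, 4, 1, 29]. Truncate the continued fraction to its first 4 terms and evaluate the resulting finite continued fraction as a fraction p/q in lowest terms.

85/27

Start with 3.
1 + 1/(3/1) = 1 + 1/3 = 4/3
6 + 1/(4/3) = 6 + 3/4 = 27/4
3 + 1/(27/4) = 3 + 4/27 = 85/27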